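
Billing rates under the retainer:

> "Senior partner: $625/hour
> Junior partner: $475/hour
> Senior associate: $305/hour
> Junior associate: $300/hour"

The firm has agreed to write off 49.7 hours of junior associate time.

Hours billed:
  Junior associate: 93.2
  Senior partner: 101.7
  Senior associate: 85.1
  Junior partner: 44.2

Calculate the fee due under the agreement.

Senior partner: 101.7 × $625 = $63,562.50
Junior partner: 44.2 × $475 = $20,995.00
Senior associate: 85.1 × $305 = $25,955.50
Junior associate: 93.2 × $300 = $27,960.00
Subtotal: $138,473.00
Write-off: 49.7 × $300 = $14,910.00
Total: $138,473.00 − $14,910.00 = $123,563.00

$123,563.00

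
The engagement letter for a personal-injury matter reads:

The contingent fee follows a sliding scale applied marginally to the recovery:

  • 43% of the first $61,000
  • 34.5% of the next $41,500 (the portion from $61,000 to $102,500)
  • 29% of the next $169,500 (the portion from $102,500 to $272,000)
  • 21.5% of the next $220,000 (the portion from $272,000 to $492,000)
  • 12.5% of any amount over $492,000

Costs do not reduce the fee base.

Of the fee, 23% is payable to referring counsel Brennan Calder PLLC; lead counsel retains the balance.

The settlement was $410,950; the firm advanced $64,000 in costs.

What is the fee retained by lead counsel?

Fee base is the gross recovery, $410,950; costs are reimbursed separately.
First $61,000 at 43% = $26,230.00
Next $41,500 at 34.5% = $14,317.50
Next $169,500 at 29% = $49,155.00
Remaining $138,950 at 21.5% = $29,874.25
Fee: $26,230.00 + $14,317.50 + $49,155.00 + $29,874.25 = $119,576.75
Referral share: 23% of $119,576.75 = $27,502.65; lead counsel retains $119,576.75 − $27,502.65 = $92,074.10.

$92,074.10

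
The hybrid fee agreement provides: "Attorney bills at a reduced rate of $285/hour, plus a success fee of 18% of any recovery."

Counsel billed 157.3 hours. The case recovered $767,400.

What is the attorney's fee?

$182,962.50

Hourly: 157.3 × $285 = $44,830.50
Success fee: 18% of $767,400 = $138,132.00
Total: $44,830.50 + $138,132.00 = $182,962.50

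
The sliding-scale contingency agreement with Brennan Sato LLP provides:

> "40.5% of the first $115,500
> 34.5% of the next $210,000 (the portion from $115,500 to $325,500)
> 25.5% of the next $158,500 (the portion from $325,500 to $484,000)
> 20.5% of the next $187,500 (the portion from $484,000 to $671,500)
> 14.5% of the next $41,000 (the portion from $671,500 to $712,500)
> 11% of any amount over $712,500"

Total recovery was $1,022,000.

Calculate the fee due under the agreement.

$238,072.50

First $115,500 at 40.5% = $46,777.50
Next $210,000 at 34.5% = $72,450.00
Next $158,500 at 25.5% = $40,417.50
Next $187,500 at 20.5% = $38,437.50
Next $41,000 at 14.5% = $5,945.00
Remaining $309,500 at 11% = $34,045.00
Fee: $46,777.50 + $72,450.00 + $40,417.50 + $38,437.50 + $5,945.00 + $34,045.00 = $238,072.50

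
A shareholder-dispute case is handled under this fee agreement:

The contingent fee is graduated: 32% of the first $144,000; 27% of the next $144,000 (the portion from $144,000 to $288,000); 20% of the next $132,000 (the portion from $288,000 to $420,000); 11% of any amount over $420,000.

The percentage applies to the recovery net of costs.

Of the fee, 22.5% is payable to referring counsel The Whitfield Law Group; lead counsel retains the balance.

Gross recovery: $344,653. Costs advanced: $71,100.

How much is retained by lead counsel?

$62,820.97

Fee base (net of costs): $344,653 − $71,100 = $273,553
First $144,000 at 32% = $46,080.00
Remaining $129,553 at 27% = $34,979.31
Fee: $46,080.00 + $34,979.31 = $81,059.31
Referral share: 22.5% of $81,059.31 = $18,238.34; lead counsel retains $81,059.31 − $18,238.34 = $62,820.97.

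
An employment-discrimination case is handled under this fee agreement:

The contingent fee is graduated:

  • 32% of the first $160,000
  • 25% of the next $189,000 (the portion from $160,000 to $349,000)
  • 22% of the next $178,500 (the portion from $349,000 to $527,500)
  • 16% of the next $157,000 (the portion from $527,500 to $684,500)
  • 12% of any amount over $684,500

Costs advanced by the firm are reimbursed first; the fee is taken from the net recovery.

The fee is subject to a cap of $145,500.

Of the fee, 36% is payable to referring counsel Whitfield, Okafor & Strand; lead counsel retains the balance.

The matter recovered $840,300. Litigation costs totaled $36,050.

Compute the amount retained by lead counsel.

Fee base (net of costs): $840,300 − $36,050 = $804,250
First $160,000 at 32% = $51,200.00
Next $189,000 at 25% = $47,250.00
Next $178,500 at 22% = $39,270.00
Next $157,000 at 16% = $25,120.00
Remaining $119,750 at 12% = $14,370.00
Fee: $51,200.00 + $47,250.00 + $39,270.00 + $25,120.00 + $14,370.00 = $177,210.00
$177,210.00 exceeds the $145,500 cap, so the fee is capped at $145,500.00.
Referral share: 36% of $145,500.00 = $52,380.00; lead counsel retains $145,500.00 − $52,380.00 = $93,120.00.

$93,120.00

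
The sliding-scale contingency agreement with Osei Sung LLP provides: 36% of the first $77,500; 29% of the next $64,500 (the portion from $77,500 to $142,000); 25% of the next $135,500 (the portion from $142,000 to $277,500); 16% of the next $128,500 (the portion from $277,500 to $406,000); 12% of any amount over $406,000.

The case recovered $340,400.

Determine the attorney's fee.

$90,544.00

First $77,500 at 36% = $27,900.00
Next $64,500 at 29% = $18,705.00
Next $135,500 at 25% = $33,875.00
Remaining $62,900 at 16% = $10,064.00
Fee: $27,900.00 + $18,705.00 + $33,875.00 + $10,064.00 = $90,544.00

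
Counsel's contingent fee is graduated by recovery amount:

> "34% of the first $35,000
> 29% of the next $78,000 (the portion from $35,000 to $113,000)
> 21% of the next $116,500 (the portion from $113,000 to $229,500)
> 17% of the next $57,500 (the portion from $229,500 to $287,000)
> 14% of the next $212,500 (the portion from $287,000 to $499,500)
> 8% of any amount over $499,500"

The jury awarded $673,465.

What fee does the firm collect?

First $35,000 at 34% = $11,900.00
Next $78,000 at 29% = $22,620.00
Next $116,500 at 21% = $24,465.00
Next $57,500 at 17% = $9,775.00
Next $212,500 at 14% = $29,750.00
Remaining $173,965 at 8% = $13,917.20
Fee: $11,900.00 + $22,620.00 + $24,465.00 + $9,775.00 + $29,750.00 + $13,917.20 = $112,427.20

$112,427.20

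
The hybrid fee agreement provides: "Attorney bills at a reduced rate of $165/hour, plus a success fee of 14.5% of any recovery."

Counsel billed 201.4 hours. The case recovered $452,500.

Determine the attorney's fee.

$98,843.50

Hourly: 201.4 × $165 = $33,231.00
Success fee: 14.5% of $452,500 = $65,612.50
Total: $33,231.00 + $65,612.50 = $98,843.50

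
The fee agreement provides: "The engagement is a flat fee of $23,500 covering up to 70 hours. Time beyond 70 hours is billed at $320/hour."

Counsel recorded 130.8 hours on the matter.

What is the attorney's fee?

Flat fee: $23,500.00
Excess hours: 130.8 − 70 = 60.8
Overrun: 60.8 × $320 = $19,456.00
Total: $23,500.00 + $19,456.00 = $42,956.00

$42,956.00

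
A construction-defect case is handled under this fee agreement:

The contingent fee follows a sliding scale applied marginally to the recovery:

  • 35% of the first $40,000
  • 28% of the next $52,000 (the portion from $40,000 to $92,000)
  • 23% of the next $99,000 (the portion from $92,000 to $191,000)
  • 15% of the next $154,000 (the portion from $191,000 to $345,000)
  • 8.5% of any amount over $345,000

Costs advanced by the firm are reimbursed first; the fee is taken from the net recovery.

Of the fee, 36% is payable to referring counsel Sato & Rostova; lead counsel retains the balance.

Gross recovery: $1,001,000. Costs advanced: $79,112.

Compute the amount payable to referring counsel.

Fee base (net of costs): $1,001,000 − $79,112 = $921,888
First $40,000 at 35% = $14,000.00
Next $52,000 at 28% = $14,560.00
Next $99,000 at 23% = $22,770.00
Next $154,000 at 15% = $23,100.00
Remaining $576,888 at 8.5% = $49,035.48
Fee: $14,000.00 + $14,560.00 + $22,770.00 + $23,100.00 + $49,035.48 = $123,465.48
Referral share: 36% of $123,465.48 = $44,447.57; lead counsel retains $123,465.48 − $44,447.57 = $79,017.91.

$44,447.57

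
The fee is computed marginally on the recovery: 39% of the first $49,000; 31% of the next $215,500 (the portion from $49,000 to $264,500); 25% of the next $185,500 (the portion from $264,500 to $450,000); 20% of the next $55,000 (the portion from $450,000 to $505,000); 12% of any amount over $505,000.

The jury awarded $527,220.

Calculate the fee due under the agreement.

First $49,000 at 39% = $19,110.00
Next $215,500 at 31% = $66,805.00
Next $185,500 at 25% = $46,375.00
Next $55,000 at 20% = $11,000.00
Remaining $22,220 at 12% = $2,666.40
Fee: $19,110.00 + $66,805.00 + $46,375.00 + $11,000.00 + $2,666.40 = $145,956.40

$145,956.40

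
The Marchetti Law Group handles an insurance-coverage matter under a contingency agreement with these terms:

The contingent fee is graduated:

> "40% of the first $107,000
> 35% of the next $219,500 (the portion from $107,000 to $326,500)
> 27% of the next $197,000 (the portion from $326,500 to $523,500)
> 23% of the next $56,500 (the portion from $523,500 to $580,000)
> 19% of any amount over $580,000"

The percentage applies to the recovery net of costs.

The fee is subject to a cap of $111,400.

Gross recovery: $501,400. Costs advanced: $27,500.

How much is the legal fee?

$111,400.00

Fee base (net of costs): $501,400 − $27,500 = $473,900
First $107,000 at 40% = $42,800.00
Next $219,500 at 35% = $76,825.00
Remaining $147,400 at 27% = $39,798.00
Fee: $42,800.00 + $76,825.00 + $39,798.00 = $159,423.00
$159,423.00 exceeds the $111,400 cap, so the fee is capped at $111,400.00.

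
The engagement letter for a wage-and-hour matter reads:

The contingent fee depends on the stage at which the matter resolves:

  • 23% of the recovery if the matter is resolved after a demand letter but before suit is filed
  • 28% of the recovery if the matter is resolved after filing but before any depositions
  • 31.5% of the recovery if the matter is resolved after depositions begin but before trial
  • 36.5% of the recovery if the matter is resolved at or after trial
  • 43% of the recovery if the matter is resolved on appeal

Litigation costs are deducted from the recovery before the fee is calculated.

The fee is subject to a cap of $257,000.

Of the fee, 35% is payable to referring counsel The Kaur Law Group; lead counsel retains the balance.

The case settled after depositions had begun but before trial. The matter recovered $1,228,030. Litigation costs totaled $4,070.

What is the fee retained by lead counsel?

Fee base (net of costs): $1,228,030 − $4,070 = $1,223,960
The matter settled after depositions had begun but before trial, so the 31.5% rate applies.
$1,223,960 × 31.5% = $385,547.40
$385,547.40 exceeds the $257,000 cap, so the fee is capped at $257,000.00.
Referral share: 35% of $257,000.00 = $89,950.00; lead counsel retains $257,000.00 − $89,950.00 = $167,050.00.

$167,050.00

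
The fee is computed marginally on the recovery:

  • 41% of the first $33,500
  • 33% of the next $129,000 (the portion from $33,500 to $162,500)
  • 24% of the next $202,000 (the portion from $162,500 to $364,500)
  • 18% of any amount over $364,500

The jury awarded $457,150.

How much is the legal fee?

$121,462.00

First $33,500 at 41% = $13,735.00
Next $129,000 at 33% = $42,570.00
Next $202,000 at 24% = $48,480.00
Remaining $92,650 at 18% = $16,677.00
Fee: $13,735.00 + $42,570.00 + $48,480.00 + $16,677.00 = $121,462.00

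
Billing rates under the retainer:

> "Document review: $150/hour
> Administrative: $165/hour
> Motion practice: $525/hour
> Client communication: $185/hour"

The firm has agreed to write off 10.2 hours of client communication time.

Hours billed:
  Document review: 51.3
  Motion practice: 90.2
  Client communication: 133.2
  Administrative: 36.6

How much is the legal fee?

$83,844.00

Document review: 51.3 × $150 = $7,695.00
Administrative: 36.6 × $165 = $6,039.00
Motion practice: 90.2 × $525 = $47,355.00
Client communication: 133.2 × $185 = $24,642.00
Subtotal: $85,731.00
Write-off: 10.2 × $185 = $1,887.00
Total: $85,731.00 − $1,887.00 = $83,844.00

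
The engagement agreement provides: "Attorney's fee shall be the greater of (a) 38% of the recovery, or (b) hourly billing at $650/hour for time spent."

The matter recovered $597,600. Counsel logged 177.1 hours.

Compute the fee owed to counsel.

(a) 38% of $597,600 = $227,088.00
(b) 177.1 × $650 = $115,115.00
The greater is (a): $227,088.00.

$227,088.00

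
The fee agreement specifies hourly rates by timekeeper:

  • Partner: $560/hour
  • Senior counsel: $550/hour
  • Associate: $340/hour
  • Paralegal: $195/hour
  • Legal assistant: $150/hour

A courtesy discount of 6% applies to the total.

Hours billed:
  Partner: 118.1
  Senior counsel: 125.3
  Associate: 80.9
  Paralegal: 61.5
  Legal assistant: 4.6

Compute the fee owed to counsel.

Partner: 118.1 × $560 = $66,136.00
Senior counsel: 125.3 × $550 = $68,915.00
Associate: 80.9 × $340 = $27,506.00
Paralegal: 61.5 × $195 = $11,992.50
Legal assistant: 4.6 × $150 = $690.00
Subtotal: $175,239.50
Less 6% discount: −$10,514.37
Total: $175,239.50 − $10,514.37 = $164,725.13

$164,725.13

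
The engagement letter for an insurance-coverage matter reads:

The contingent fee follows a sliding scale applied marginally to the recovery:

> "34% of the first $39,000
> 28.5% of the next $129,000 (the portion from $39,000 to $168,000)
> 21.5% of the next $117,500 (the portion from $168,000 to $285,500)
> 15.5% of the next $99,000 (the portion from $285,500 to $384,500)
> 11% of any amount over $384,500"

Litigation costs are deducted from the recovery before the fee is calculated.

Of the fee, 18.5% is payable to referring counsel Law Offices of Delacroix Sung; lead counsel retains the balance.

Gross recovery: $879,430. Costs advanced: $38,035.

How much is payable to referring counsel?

$26,064.83

Fee base (net of costs): $879,430 − $38,035 = $841,395
First $39,000 at 34% = $13,260.00
Next $129,000 at 28.5% = $36,765.00
Next $117,500 at 21.5% = $25,262.50
Next $99,000 at 15.5% = $15,345.00
Remaining $456,895 at 11% = $50,258.45
Fee: $13,260.00 + $36,765.00 + $25,262.50 + $15,345.00 + $50,258.45 = $140,890.95
Referral share: 18.5% of $140,890.95 = $26,064.83; lead counsel retains $140,890.95 − $26,064.83 = $114,826.12.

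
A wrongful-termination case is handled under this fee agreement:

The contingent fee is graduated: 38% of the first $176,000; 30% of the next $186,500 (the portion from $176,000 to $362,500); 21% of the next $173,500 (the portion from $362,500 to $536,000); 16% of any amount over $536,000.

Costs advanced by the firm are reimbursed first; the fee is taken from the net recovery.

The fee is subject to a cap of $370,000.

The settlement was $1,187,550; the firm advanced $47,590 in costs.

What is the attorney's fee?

$255,898.60

Fee base (net of costs): $1,187,550 − $47,590 = $1,139,960
First $176,000 at 38% = $66,880.00
Next $186,500 at 30% = $55,950.00
Next $173,500 at 21% = $36,435.00
Remaining $603,960 at 16% = $96,633.60
Fee: $66,880.00 + $55,950.00 + $36,435.00 + $96,633.60 = $255,898.60
$255,898.60 is under the $370,000 cap.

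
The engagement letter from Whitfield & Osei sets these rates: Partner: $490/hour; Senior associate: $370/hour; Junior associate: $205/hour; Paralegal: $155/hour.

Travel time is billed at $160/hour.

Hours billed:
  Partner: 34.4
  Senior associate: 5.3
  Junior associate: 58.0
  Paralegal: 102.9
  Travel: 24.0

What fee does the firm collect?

Partner: 34.4 × $490 = $16,856.00
Senior associate: 5.3 × $370 = $1,961.00
Junior associate: 58.0 × $205 = $11,890.00
Paralegal: 102.9 × $155 = $15,949.50
Subtotal: $16,856.00 + $1,961.00 + $11,890.00 + $15,949.50 = $46,656.50
Travel: 24.0 × $160 = $3,840.00
Total: $46,656.50 + $3,840.00 = $50,496.50

$50,496.50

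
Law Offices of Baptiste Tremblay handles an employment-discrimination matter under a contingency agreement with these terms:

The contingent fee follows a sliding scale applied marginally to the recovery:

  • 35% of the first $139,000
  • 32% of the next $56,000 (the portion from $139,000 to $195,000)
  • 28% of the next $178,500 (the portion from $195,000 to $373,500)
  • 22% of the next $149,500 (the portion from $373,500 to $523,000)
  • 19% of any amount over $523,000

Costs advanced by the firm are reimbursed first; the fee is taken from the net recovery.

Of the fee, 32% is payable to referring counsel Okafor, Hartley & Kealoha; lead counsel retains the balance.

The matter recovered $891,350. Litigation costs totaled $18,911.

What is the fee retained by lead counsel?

Fee base (net of costs): $891,350 − $18,911 = $872,439
First $139,000 at 35% = $48,650.00
Next $56,000 at 32% = $17,920.00
Next $178,500 at 28% = $49,980.00
Next $149,500 at 22% = $32,890.00
Remaining $349,439 at 19% = $66,393.41
Fee: $48,650.00 + $17,920.00 + $49,980.00 + $32,890.00 + $66,393.41 = $215,833.41
Referral share: 32% of $215,833.41 = $69,066.69; lead counsel retains $215,833.41 − $69,066.69 = $146,766.72.

$146,766.72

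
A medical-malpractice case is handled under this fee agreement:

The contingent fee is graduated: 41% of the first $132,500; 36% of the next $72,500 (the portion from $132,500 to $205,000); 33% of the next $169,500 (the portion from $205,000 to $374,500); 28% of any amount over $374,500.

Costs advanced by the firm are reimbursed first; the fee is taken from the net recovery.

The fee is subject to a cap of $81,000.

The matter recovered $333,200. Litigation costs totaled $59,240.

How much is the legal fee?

Fee base (net of costs): $333,200 − $59,240 = $273,960
First $132,500 at 41% = $54,325.00
Next $72,500 at 36% = $26,100.00
Remaining $68,960 at 33% = $22,756.80
Fee: $54,325.00 + $26,100.00 + $22,756.80 = $103,181.80
$103,181.80 exceeds the $81,000 cap, so the fee is capped at $81,000.00.

$81,000.00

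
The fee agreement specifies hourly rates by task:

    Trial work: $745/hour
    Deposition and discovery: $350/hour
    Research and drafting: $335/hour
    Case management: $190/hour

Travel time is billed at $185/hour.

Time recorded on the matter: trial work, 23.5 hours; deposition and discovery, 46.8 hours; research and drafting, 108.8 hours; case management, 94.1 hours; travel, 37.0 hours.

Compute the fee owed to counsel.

Trial work: 23.5 × $745 = $17,507.50
Deposition and discovery: 46.8 × $350 = $16,380.00
Research and drafting: 108.8 × $335 = $36,448.00
Case management: 94.1 × $190 = $17,879.00
Subtotal: $17,507.50 + $16,380.00 + $36,448.00 + $17,879.00 = $88,214.50
Travel: 37.0 × $185 = $6,845.00
Total: $88,214.50 + $6,845.00 = $95,059.50

$95,059.50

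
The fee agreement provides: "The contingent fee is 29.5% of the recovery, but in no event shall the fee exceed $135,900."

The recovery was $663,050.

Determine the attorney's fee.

$135,900.00

29.5% of $663,050 = $195,599.75
That exceeds the $135,900 cap, so the fee is capped at $135,900.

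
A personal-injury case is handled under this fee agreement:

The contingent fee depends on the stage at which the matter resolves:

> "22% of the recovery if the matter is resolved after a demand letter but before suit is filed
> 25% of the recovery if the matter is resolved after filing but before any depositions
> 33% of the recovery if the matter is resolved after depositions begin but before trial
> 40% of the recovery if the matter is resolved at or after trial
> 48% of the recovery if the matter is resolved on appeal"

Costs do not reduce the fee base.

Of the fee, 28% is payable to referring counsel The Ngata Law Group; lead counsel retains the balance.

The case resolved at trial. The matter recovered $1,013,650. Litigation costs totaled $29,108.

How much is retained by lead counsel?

Fee base is the gross recovery, $1,013,650; costs are reimbursed separately.
The matter resolved at trial, so the 40% rate applies.
$1,013,650 × 40% = $405,460.00
Referral share: 28% of $405,460.00 = $113,528.80; lead counsel retains $405,460.00 − $113,528.80 = $291,931.20.

$291,931.20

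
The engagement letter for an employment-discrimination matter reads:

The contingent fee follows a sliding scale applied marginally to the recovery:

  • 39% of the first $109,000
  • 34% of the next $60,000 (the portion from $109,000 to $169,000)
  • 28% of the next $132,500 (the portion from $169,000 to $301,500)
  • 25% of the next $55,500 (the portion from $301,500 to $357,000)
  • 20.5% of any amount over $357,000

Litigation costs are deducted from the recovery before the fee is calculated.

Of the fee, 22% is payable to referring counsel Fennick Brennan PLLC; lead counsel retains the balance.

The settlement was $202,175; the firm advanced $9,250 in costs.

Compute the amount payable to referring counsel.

Fee base (net of costs): $202,175 − $9,250 = $192,925
First $109,000 at 39% = $42,510.00
Next $60,000 at 34% = $20,400.00
Remaining $23,925 at 28% = $6,699.00
Fee: $42,510.00 + $20,400.00 + $6,699.00 = $69,609.00
Referral share: 22% of $69,609.00 = $15,313.98; lead counsel retains $69,609.00 − $15,313.98 = $54,295.02.

$15,313.98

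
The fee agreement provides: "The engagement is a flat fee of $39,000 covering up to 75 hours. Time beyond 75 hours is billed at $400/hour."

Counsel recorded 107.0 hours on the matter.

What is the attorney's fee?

Flat fee: $39,000.00
Excess hours: 107.0 − 75 = 32.0
Overrun: 32.0 × $400 = $12,800.00
Total: $39,000.00 + $12,800.00 = $51,800.00

$51,800.00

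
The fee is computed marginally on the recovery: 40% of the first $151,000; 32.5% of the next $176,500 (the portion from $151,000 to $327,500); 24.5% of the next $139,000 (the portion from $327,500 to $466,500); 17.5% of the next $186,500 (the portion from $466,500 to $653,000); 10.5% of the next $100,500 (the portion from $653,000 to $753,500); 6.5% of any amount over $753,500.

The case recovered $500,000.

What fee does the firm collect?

$157,680.00

First $151,000 at 40% = $60,400.00
Next $176,500 at 32.5% = $57,362.50
Next $139,000 at 24.5% = $34,055.00
Remaining $33,500 at 17.5% = $5,862.50
Fee: $60,400.00 + $57,362.50 + $34,055.00 + $5,862.50 = $157,680.00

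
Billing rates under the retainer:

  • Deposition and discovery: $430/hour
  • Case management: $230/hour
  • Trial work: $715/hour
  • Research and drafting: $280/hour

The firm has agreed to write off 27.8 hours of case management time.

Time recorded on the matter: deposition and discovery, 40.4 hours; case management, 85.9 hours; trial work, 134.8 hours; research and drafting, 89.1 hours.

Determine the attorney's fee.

$152,065.00

Deposition and discovery: 40.4 × $430 = $17,372.00
Case management: 85.9 × $230 = $19,757.00
Trial work: 134.8 × $715 = $96,382.00
Research and drafting: 89.1 × $280 = $24,948.00
Subtotal: $158,459.00
Write-off: 27.8 × $230 = $6,394.00
Total: $158,459.00 − $6,394.00 = $152,065.00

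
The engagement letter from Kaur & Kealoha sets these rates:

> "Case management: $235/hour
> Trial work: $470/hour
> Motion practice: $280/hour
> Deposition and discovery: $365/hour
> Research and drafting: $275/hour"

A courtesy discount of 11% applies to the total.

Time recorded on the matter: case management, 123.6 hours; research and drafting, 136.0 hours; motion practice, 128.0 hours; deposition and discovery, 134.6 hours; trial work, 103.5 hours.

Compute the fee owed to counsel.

Case management: 123.6 × $235 = $29,046.00
Trial work: 103.5 × $470 = $48,645.00
Motion practice: 128.0 × $280 = $35,840.00
Deposition and discovery: 134.6 × $365 = $49,129.00
Research and drafting: 136.0 × $275 = $37,400.00
Subtotal: $200,060.00
Less 11% discount: −$22,006.60
Total: $200,060.00 − $22,006.60 = $178,053.40

$178,053.40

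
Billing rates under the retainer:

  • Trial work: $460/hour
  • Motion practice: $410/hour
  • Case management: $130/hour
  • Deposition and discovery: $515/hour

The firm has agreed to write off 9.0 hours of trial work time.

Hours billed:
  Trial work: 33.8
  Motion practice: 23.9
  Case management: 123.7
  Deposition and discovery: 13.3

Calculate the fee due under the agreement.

$44,137.50

Trial work: 33.8 × $460 = $15,548.00
Motion practice: 23.9 × $410 = $9,799.00
Case management: 123.7 × $130 = $16,081.00
Deposition and discovery: 13.3 × $515 = $6,849.50
Subtotal: $48,277.50
Write-off: 9.0 × $460 = $4,140.00
Total: $48,277.50 − $4,140.00 = $44,137.50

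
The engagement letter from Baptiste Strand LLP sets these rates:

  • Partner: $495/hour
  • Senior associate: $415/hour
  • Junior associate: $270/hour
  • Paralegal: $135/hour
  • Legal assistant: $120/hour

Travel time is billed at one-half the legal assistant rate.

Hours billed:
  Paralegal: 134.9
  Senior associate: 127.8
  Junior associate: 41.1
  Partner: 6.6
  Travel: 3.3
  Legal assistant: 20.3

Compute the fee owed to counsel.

$88,246.50

Partner: 6.6 × $495 = $3,267.00
Senior associate: 127.8 × $415 = $53,037.00
Junior associate: 41.1 × $270 = $11,097.00
Paralegal: 134.9 × $135 = $18,211.50
Legal assistant: 20.3 × $120 = $2,436.00
Subtotal: $3,267.00 + $53,037.00 + $11,097.00 + $18,211.50 + $2,436.00 = $88,048.50
Travel: 3.3 × ($120 ÷ 2) = 3.3 × $60.00 = $198.00
Total: $88,048.50 + $198.00 = $88,246.50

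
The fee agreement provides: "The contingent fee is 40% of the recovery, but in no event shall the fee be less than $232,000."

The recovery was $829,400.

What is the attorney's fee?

$331,760.00

40% of $829,400 = $331,760.00
That exceeds the $232,000 minimum.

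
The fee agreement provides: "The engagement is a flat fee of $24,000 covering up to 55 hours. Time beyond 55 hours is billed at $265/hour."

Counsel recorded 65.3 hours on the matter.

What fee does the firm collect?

$26,729.50

Flat fee: $24,000.00
Excess hours: 65.3 − 55 = 10.3
Overrun: 10.3 × $265 = $2,729.50
Total: $24,000.00 + $2,729.50 = $26,729.50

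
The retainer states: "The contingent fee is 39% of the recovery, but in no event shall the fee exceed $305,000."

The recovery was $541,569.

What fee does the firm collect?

$211,211.91

39% of $541,569 = $211,211.91
That is under the $305,000 cap.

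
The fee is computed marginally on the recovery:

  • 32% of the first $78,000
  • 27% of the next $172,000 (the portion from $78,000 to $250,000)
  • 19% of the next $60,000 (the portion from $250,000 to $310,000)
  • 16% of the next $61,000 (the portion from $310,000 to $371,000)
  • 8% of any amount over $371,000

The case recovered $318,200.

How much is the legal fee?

$84,112.00

First $78,000 at 32% = $24,960.00
Next $172,000 at 27% = $46,440.00
Next $60,000 at 19% = $11,400.00
Remaining $8,200 at 16% = $1,312.00
Fee: $24,960.00 + $46,440.00 + $11,400.00 + $1,312.00 = $84,112.00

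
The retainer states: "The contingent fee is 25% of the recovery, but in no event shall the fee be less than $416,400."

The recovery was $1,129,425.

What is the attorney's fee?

25% of $1,129,425 = $282,356.25
That is below the $416,400 minimum, so the minimum applies.

$416,400.00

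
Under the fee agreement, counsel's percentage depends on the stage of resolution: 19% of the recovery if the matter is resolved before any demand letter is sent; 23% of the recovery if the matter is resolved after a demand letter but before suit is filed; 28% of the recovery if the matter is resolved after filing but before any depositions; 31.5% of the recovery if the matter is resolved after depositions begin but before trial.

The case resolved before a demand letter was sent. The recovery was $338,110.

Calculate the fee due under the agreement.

The matter resolved before a demand letter was sent, so the 19% rate applies.
$338,110 × 19% = $64,240.90

$64,240.90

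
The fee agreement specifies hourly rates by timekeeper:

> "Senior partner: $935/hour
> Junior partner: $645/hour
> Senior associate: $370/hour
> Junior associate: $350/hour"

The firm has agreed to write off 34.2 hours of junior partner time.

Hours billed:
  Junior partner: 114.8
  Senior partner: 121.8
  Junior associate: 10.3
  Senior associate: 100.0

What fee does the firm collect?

$206,475.00

Senior partner: 121.8 × $935 = $113,883.00
Junior partner: 114.8 × $645 = $74,046.00
Senior associate: 100.0 × $370 = $37,000.00
Junior associate: 10.3 × $350 = $3,605.00
Subtotal: $228,534.00
Write-off: 34.2 × $645 = $22,059.00
Total: $228,534.00 − $22,059.00 = $206,475.00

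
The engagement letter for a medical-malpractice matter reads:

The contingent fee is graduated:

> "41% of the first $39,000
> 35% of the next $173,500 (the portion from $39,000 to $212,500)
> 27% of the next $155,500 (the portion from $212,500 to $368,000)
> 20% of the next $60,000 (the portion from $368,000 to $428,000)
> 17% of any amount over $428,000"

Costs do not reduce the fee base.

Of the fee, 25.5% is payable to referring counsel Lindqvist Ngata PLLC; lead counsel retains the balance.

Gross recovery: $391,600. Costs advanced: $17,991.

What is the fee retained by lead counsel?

Fee base is the gross recovery, $391,600; costs are reimbursed separately.
First $39,000 at 41% = $15,990.00
Next $173,500 at 35% = $60,725.00
Next $155,500 at 27% = $41,985.00
Remaining $23,600 at 20% = $4,720.00
Fee: $15,990.00 + $60,725.00 + $41,985.00 + $4,720.00 = $123,420.00
Referral share: 25.5% of $123,420.00 = $31,472.10; lead counsel retains $123,420.00 − $31,472.10 = $91,947.90.

$91,947.90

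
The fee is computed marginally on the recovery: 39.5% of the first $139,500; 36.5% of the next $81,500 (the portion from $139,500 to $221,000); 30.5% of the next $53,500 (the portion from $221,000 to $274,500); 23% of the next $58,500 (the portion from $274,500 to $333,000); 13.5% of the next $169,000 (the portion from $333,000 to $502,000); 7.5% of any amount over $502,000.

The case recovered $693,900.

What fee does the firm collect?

$151,830.00

First $139,500 at 39.5% = $55,102.50
Next $81,500 at 36.5% = $29,747.50
Next $53,500 at 30.5% = $16,317.50
Next $58,500 at 23% = $13,455.00
Next $169,000 at 13.5% = $22,815.00
Remaining $191,900 at 7.5% = $14,392.50
Fee: $55,102.50 + $29,747.50 + $16,317.50 + $13,455.00 + $22,815.00 + $14,392.50 = $151,830.00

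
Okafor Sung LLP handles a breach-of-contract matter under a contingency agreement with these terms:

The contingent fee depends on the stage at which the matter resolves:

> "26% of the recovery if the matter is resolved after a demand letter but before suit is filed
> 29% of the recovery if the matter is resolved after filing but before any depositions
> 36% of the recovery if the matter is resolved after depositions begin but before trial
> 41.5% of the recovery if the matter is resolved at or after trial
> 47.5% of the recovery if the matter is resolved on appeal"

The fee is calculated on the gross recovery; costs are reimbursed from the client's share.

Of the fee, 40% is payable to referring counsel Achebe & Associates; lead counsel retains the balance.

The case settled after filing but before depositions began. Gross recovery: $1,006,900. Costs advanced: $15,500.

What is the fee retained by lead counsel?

$175,200.60

Fee base is the gross recovery, $1,006,900; costs are reimbursed separately.
The matter settled after filing but before depositions began, so the 29% rate applies.
$1,006,900 × 29% = $292,001.00
Referral share: 40% of $292,001.00 = $116,800.40; lead counsel retains $292,001.00 − $116,800.40 = $175,200.60.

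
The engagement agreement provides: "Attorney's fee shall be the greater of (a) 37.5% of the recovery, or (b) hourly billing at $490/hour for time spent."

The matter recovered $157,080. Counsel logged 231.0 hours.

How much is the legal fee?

(a) 37.5% of $157,080 = $58,905.00
(b) 231.0 × $490 = $113,190.00
The greater is (b): $113,190.00.

$113,190.00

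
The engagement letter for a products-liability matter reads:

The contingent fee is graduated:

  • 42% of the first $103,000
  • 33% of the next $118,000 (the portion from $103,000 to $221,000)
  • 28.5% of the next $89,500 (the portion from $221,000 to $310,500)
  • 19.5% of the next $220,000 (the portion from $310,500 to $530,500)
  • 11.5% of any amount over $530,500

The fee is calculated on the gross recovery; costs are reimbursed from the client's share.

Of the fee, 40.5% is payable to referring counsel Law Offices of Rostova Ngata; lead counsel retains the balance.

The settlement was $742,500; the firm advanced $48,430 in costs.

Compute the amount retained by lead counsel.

$104,117.56

Fee base is the gross recovery, $742,500; costs are reimbursed separately.
First $103,000 at 42% = $43,260.00
Next $118,000 at 33% = $38,940.00
Next $89,500 at 28.5% = $25,507.50
Next $220,000 at 19.5% = $42,900.00
Remaining $212,000 at 11.5% = $24,380.00
Fee: $43,260.00 + $38,940.00 + $25,507.50 + $42,900.00 + $24,380.00 = $174,987.50
Referral share: 40.5% of $174,987.50 = $70,869.94; lead counsel retains $174,987.50 − $70,869.94 = $104,117.56.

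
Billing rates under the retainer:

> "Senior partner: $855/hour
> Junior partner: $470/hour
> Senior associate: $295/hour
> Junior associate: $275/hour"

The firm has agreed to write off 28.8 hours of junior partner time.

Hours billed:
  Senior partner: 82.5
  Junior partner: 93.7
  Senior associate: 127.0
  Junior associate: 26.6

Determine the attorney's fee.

$145,820.50

Senior partner: 82.5 × $855 = $70,537.50
Junior partner: 93.7 × $470 = $44,039.00
Senior associate: 127.0 × $295 = $37,465.00
Junior associate: 26.6 × $275 = $7,315.00
Subtotal: $159,356.50
Write-off: 28.8 × $470 = $13,536.00
Total: $159,356.50 − $13,536.00 = $145,820.50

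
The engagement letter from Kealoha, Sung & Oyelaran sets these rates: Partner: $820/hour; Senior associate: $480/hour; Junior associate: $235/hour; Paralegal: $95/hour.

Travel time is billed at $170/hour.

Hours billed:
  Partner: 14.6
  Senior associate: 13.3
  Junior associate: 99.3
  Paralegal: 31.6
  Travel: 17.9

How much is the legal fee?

$47,736.50

Partner: 14.6 × $820 = $11,972.00
Senior associate: 13.3 × $480 = $6,384.00
Junior associate: 99.3 × $235 = $23,335.50
Paralegal: 31.6 × $95 = $3,002.00
Subtotal: $11,972.00 + $6,384.00 + $23,335.50 + $3,002.00 = $44,693.50
Travel: 17.9 × $170 = $3,043.00
Total: $44,693.50 + $3,043.00 = $47,736.50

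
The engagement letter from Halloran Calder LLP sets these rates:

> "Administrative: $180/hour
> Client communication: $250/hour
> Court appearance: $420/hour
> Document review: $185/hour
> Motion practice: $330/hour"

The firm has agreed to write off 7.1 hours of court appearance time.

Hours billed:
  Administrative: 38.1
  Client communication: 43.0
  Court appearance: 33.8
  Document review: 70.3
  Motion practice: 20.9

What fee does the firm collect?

$48,724.50

Administrative: 38.1 × $180 = $6,858.00
Client communication: 43.0 × $250 = $10,750.00
Court appearance: 33.8 × $420 = $14,196.00
Document review: 70.3 × $185 = $13,005.50
Motion practice: 20.9 × $330 = $6,897.00
Subtotal: $51,706.50
Write-off: 7.1 × $420 = $2,982.00
Total: $51,706.50 − $2,982.00 = $48,724.50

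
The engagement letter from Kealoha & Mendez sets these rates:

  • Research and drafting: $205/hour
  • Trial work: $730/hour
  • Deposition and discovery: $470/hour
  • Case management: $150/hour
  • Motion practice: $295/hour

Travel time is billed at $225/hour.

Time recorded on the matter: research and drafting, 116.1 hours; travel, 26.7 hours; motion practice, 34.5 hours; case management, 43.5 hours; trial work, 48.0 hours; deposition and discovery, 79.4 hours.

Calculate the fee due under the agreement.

Research and drafting: 116.1 × $205 = $23,800.50
Trial work: 48.0 × $730 = $35,040.00
Deposition and discovery: 79.4 × $470 = $37,318.00
Case management: 43.5 × $150 = $6,525.00
Motion practice: 34.5 × $295 = $10,177.50
Subtotal: $23,800.50 + $35,040.00 + $37,318.00 + $6,525.00 + $10,177.50 = $112,861.00
Travel: 26.7 × $225 = $6,007.50
Total: $112,861.00 + $6,007.50 = $118,868.50

$118,868.50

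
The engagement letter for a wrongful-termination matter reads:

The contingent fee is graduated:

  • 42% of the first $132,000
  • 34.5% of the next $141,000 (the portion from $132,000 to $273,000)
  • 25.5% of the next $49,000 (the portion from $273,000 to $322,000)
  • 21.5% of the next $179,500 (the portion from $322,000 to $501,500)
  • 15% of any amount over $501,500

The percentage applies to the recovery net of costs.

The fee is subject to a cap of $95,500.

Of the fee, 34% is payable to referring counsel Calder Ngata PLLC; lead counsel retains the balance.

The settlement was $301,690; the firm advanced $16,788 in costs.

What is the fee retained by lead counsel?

Fee base (net of costs): $301,690 − $16,788 = $284,902
First $132,000 at 42% = $55,440.00
Next $141,000 at 34.5% = $48,645.00
Remaining $11,902 at 25.5% = $3,035.01
Fee: $55,440.00 + $48,645.00 + $3,035.01 = $107,120.01
$107,120.01 exceeds the $95,500 cap, so the fee is capped at $95,500.00.
Referral share: 34% of $95,500.00 = $32,470.00; lead counsel retains $95,500.00 − $32,470.00 = $63,030.00.

$63,030.00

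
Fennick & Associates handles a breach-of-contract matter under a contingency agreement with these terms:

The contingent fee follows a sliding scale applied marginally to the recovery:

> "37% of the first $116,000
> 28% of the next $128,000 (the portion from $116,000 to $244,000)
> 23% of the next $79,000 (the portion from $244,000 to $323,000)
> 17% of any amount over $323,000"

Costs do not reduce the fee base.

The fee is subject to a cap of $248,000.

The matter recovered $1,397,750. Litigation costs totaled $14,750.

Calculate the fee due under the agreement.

Fee base is the gross recovery, $1,397,750; costs are reimbursed separately.
First $116,000 at 37% = $42,920.00
Next $128,000 at 28% = $35,840.00
Next $79,000 at 23% = $18,170.00
Remaining $1,074,750 at 17% = $182,707.50
Fee: $42,920.00 + $35,840.00 + $18,170.00 + $182,707.50 = $279,637.50
$279,637.50 exceeds the $248,000 cap, so the fee is capped at $248,000.00.

$248,000.00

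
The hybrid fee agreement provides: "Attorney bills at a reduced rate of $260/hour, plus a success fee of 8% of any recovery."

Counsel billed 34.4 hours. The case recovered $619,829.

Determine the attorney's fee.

$58,530.32

Hourly: 34.4 × $260 = $8,944.00
Success fee: 8% of $619,829 = $49,586.32
Total: $8,944.00 + $49,586.32 = $58,530.32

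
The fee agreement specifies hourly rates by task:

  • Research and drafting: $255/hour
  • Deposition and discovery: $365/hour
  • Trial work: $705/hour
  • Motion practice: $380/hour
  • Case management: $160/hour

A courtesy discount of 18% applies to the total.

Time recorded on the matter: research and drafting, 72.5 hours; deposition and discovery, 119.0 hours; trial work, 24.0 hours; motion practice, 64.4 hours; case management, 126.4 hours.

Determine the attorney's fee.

Research and drafting: 72.5 × $255 = $18,487.50
Deposition and discovery: 119.0 × $365 = $43,435.00
Trial work: 24.0 × $705 = $16,920.00
Motion practice: 64.4 × $380 = $24,472.00
Case management: 126.4 × $160 = $20,224.00
Subtotal: $123,538.50
Less 18% discount: −$22,236.93
Total: $123,538.50 − $22,236.93 = $101,301.57

$101,301.57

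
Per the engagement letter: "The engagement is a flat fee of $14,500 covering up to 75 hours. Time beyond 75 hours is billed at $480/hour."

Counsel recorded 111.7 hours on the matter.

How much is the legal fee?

$32,116.00

Flat fee: $14,500.00
Excess hours: 111.7 − 75 = 36.7
Overrun: 36.7 × $480 = $17,616.00
Total: $14,500.00 + $17,616.00 = $32,116.00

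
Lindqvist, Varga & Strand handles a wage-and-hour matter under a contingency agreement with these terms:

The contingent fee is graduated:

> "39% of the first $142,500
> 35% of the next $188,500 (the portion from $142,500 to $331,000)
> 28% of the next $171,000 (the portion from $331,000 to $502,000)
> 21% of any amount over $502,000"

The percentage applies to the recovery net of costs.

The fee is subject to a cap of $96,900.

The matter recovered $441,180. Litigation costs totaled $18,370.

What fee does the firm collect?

$96,900.00

Fee base (net of costs): $441,180 − $18,370 = $422,810
First $142,500 at 39% = $55,575.00
Next $188,500 at 35% = $65,975.00
Remaining $91,810 at 28% = $25,706.80
Fee: $55,575.00 + $65,975.00 + $25,706.80 = $147,256.80
$147,256.80 exceeds the $96,900 cap, so the fee is capped at $96,900.00.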